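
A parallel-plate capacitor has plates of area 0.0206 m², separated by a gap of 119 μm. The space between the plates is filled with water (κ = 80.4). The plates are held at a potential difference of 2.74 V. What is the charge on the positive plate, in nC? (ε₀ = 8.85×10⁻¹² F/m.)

337 nC

C = κε₀A/d = 80.4 × 8.85×10⁻¹² × 2.06×10⁻² / 1.19×10⁻⁴ = 1.23×10⁻⁷ F.
Q = CV = 1.23×10⁻⁷ × 2.74 = 3.37×10⁻⁷ C.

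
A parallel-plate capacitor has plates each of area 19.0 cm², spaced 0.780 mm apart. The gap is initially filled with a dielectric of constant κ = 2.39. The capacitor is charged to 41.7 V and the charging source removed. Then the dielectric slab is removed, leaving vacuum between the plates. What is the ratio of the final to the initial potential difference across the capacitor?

V₂/V₁ ≈ 2.39

Isolated ⇒ Q is held fixed.
C₂ = 0.418 C₁ and V = Q/C, so V₂/V₁ = C₁/C₂ = 2.39.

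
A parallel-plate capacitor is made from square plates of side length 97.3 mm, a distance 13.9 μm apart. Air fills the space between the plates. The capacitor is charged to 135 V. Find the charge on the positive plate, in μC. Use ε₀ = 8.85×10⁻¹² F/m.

A = (97.3 mm)² = 9.47×10⁻³ m².
C = ε₀A/d = 8.85×10⁻¹² × 9.47×10⁻³ / 1.39×10⁻⁵ = 6.03×10⁻⁹ F.
Q = CV = 6.03×10⁻⁹ × 135 = 8.14×10⁻⁷ C.

0.814 μC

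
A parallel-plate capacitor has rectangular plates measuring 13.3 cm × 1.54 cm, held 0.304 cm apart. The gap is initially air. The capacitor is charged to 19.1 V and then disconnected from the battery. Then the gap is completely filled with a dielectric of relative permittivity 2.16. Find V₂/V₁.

V₂/V₁ ≈ 0.463

Isolated ⇒ Q is held fixed.
C₂ = 2.16 C₁ and V = Q/C, so V₂/V₁ = C₁/C₂ = 0.463.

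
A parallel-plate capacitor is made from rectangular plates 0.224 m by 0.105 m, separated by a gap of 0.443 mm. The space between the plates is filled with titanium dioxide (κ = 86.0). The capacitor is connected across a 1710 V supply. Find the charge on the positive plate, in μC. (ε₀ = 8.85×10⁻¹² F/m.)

A = 0.224 × 0.105 m² = 2.35×10⁻² m².
C = κε₀A/d = 86.0 × 8.85×10⁻¹² × 2.35×10⁻² / 4.43×10⁻⁴ = 4.04×10⁻⁸ F.
Q = CV = 4.04×10⁻⁸ × 1710 = 6.91×10⁻⁵ C.

Q ≈ 69.1 μC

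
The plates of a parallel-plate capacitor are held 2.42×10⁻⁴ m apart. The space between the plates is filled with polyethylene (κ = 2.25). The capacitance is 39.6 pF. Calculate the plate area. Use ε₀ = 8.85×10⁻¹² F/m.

A ≈ 4.81 cm²

A = Cd/(κε₀) = 3.96×10⁻¹¹ × 2.42×10⁻⁴ / (2.25 × 8.85×10⁻¹²) = 4.81×10⁻⁴ m².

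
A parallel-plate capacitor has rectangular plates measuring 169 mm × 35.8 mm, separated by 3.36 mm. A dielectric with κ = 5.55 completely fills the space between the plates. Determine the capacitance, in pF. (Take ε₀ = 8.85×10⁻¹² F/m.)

88.4 pF

A = 169 × 35.8 mm² = 6.05×10⁻³ m².
C = κε₀A/d = 5.55 × 8.85×10⁻¹² × 6.05×10⁻³ / 3.36×10⁻³ = 8.84×10⁻¹¹ F.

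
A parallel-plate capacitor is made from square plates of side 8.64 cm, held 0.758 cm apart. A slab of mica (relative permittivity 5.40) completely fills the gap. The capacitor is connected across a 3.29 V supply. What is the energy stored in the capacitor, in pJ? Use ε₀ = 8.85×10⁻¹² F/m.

A = (8.64 cm)² = 7.46×10⁻³ m².
C = κε₀A/d = 5.40 × 8.85×10⁻¹² × 7.46×10⁻³ / 7.58×10⁻³ = 4.71×10⁻¹¹ F.
U = ½CV² = ½ × 4.71×10⁻¹¹ × (3.29)² = 2.55×10⁻¹⁰ J.

255 pJ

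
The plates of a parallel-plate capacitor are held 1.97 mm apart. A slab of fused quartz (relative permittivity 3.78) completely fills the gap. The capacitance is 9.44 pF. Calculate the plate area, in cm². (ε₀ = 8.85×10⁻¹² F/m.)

A = Cd/(κε₀) = 9.44×10⁻¹² × 1.97×10⁻³ / (3.78 × 8.85×10⁻¹²) = 5.56×10⁻⁴ m².

5.56 cm²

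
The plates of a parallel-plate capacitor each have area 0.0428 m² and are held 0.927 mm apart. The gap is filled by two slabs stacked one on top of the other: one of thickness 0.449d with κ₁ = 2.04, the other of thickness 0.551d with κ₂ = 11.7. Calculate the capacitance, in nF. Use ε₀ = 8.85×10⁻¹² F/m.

1.53 nF

Stacked slabs ⇒ two capacitors in series, each with the full plate area.
C₁ = κ₁ε₀A/d₁ = 2.04 × 8.85×10⁻¹² × 4.28×10⁻² / 4.16×10⁻⁴ = 1.86×10⁻⁹ F.
C₂ = κ₂ε₀A/d₂ = 11.7 × 8.85×10⁻¹² × 4.28×10⁻² / 5.11×10⁻⁴ = 8.68×10⁻⁹ F.
C = (1/C₁ + 1/C₂)⁻¹ = 1.53×10⁻⁹ F.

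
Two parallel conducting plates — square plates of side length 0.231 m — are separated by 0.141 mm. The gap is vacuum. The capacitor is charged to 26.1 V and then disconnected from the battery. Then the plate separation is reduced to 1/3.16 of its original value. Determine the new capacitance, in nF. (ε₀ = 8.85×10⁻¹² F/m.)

10.6 nF

A = (0.231 m)² = 5.34×10⁻² m².
Initially C₁ = ε₀A/d = 8.85×10⁻¹² × 5.34×10⁻² / 1.41×10⁻⁴ = 3.35×10⁻⁹ F.
C = ε₀A/d scales as 1/d, so C₂/C₁ = d₁/d₂ = 3.16.
C₂ = 3.16 × 3.35×10⁻⁹ = 1.06×10⁻⁸ F.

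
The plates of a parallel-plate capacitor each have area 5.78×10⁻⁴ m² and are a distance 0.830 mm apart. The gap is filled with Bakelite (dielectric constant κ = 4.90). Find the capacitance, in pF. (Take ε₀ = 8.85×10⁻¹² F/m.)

C = κε₀A/d = 4.90 × 8.85×10⁻¹² × 5.78×10⁻⁴ / 8.30×10⁻⁴ = 3.02×10⁻¹¹ F.

30.2 pF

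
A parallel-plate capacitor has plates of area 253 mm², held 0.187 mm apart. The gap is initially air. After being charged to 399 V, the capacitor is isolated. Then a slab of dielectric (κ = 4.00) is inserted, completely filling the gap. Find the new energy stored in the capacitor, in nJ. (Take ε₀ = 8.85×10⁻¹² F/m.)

A = 253 mm² = 2.53×10⁻⁴ m².
Initially C₁ = ε₀A/d = 8.85×10⁻¹² × 2.53×10⁻⁴ / 1.87×10⁻⁴ = 1.20×10⁻¹¹ F.
U₁ = 9.53×10⁻⁷ J.
Isolated ⇒ Q is held fixed. C₂ = 4.00 C₁ and U = Q²/(2C), so U₂/U₁ = C₁/C₂ = 0.250.
U₂ = 0.250 × 9.53×10⁻⁷ = 2.38×10⁻⁷ J.

U ≈ 238 nJ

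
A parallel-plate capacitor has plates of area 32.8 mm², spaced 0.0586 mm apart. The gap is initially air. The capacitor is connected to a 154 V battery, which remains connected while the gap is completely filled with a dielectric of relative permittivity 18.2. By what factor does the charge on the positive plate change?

Q₂/Q₁ ≈ 18.2

Battery connected ⇒ V is held fixed.
C₂ = 18.2 C₁ and Q = CV, so Q₂/Q₁ = C₂/C₁ = 18.2.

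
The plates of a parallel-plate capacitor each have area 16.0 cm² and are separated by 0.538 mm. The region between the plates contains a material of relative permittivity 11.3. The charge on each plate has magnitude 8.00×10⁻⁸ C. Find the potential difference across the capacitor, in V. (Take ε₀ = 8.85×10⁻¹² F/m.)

A = 16.0 cm² = 1.60×10⁻³ m².
C = κε₀A/d = 11.3 × 8.85×10⁻¹² × 1.60×10⁻³ / 5.38×10⁻⁴ = 2.97×10⁻¹⁰ F.
V = Q/C = 8.00×10⁻⁸ / 2.97×10⁻¹⁰ = 2.69×10² V.

V ≈ 269 V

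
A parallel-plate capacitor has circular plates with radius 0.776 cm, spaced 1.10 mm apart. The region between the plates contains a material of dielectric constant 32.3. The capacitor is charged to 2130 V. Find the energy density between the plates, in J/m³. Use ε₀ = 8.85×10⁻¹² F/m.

E = V/d = 2130 / 1.10×10⁻³ = 1.94×10⁶ V/m.
u = ½κε₀E² = ½ × 32.3 × 8.85×10⁻¹² × (1.94×10⁶)² = 5.36×10² J/m³.

u ≈ 536 J/m³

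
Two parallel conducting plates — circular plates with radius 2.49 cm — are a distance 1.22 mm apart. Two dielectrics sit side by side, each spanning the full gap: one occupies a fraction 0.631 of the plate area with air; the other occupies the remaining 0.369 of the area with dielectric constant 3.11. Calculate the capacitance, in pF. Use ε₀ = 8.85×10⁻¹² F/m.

A = π(2.49 cm)² = 1.95×10⁻³ m².
Side-by-side slabs ⇒ two capacitors in parallel, each spanning the full gap.
C₁ = κ₁ε₀A₁/d = 1.00 × 8.85×10⁻¹² × 1.23×10⁻³ / 1.22×10⁻³ = 8.92×10⁻¹² F.
C₂ = κ₂ε₀A₂/d = 3.11 × 8.85×10⁻¹² × 7.19×10⁻⁴ / 1.22×10⁻³ = 1.62×10⁻¹¹ F.
C = C₁ + C₂ = 2.51×10⁻¹¹ F.

C ≈ 25.1 pF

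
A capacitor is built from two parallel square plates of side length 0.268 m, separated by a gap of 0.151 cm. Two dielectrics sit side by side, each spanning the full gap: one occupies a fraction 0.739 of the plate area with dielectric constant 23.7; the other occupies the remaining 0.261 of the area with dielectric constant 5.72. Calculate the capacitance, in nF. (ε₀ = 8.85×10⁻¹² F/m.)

8.00 nF

A = (0.268 m)² = 7.18×10⁻² m².
Side-by-side slabs ⇒ two capacitors in parallel, each spanning the full gap.
C₁ = κ₁ε₀A₁/d = 23.7 × 8.85×10⁻¹² × 5.31×10⁻² / 1.51×10⁻³ = 7.37×10⁻⁹ F.
C₂ = κ₂ε₀A₂/d = 5.72 × 8.85×10⁻¹² × 1.87×10⁻² / 1.51×10⁻³ = 6.28×10⁻¹⁰ F.
C = C₁ + C₂ = 8.00×10⁻⁹ F.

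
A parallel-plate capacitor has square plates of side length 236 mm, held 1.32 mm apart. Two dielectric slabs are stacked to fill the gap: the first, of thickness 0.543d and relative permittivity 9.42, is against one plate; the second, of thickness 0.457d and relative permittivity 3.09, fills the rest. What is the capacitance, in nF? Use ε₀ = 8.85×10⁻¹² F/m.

1.82 nF

A = (236 mm)² = 5.57×10⁻² m².
Stacked slabs ⇒ two capacitors in series, each with the full plate area.
C₁ = κ₁ε₀A/d₁ = 9.42 × 8.85×10⁻¹² × 5.57×10⁻² / 7.17×10⁻⁴ = 6.48×10⁻⁹ F.
C₂ = κ₂ε₀A/d₂ = 3.09 × 8.85×10⁻¹² × 5.57×10⁻² / 6.03×10⁻⁴ = 2.52×10⁻⁹ F.
C = (1/C₁ + 1/C₂)⁻¹ = 1.82×10⁻⁹ F.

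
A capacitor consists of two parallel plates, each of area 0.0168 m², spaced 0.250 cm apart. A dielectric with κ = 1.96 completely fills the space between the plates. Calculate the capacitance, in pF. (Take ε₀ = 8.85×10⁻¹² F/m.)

C ≈ 117 pF

C = κε₀A/d = 1.96 × 8.85×10⁻¹² × 1.68×10⁻² / 2.50×10⁻³ = 1.17×10⁻¹⁰ F.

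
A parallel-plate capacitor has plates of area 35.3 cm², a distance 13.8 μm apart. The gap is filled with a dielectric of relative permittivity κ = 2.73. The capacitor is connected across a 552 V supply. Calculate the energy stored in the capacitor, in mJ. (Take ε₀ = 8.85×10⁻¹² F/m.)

A = 35.3 cm² = 3.53×10⁻³ m².
C = κε₀A/d = 2.73 × 8.85×10⁻¹² × 3.53×10⁻³ / 1.38×10⁻⁵ = 6.18×10⁻⁹ F.
U = ½CV² = ½ × 6.18×10⁻⁹ × (552)² = 9.42×10⁻⁴ J.

0.942 mJ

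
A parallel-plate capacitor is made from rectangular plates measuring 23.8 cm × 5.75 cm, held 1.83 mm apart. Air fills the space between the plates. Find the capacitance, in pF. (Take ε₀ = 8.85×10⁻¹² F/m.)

A = 23.8 × 5.75 cm² = 1.37×10⁻² m².
C = ε₀A/d = 8.85×10⁻¹² × 1.37×10⁻² / 1.83×10⁻³ = 6.62×10⁻¹¹ F.

66.2 pF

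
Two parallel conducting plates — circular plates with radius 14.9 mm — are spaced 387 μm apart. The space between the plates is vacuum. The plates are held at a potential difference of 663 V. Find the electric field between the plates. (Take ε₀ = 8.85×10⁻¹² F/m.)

E = V/d = 663 / 3.87×10⁻⁴ = 1.71×10⁶ V/m.

1.71 MV/m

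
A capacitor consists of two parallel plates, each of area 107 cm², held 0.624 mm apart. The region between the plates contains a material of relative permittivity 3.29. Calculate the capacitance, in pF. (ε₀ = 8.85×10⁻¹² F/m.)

A = 107 cm² = 1.07×10⁻² m².
C = κε₀A/d = 3.29 × 8.85×10⁻¹² × 1.07×10⁻² / 6.24×10⁻⁴ = 4.99×10⁻¹⁰ F.

499 pF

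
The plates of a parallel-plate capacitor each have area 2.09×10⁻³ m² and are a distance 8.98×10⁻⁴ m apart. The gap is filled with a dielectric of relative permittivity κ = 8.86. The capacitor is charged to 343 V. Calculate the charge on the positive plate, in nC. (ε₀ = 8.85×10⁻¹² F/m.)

62.6 nC

C = κε₀A/d = 8.86 × 8.85×10⁻¹² × 2.09×10⁻³ / 8.98×10⁻⁴ = 1.82×10⁻¹⁰ F.
Q = CV = 1.82×10⁻¹⁰ × 343 = 6.26×10⁻⁸ C.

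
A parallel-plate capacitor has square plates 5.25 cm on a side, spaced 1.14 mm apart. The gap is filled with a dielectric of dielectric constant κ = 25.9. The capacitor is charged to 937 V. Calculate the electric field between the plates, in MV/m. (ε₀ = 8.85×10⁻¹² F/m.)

E = V/d = 937 / 1.14×10⁻³ = 8.22×10⁵ V/m.

E ≈ 0.822 MV/m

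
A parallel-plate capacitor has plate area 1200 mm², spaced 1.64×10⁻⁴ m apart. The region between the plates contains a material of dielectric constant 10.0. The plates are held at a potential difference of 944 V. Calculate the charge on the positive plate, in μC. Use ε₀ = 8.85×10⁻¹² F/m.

Q ≈ 0.611 μC

A = 1200 mm² = 1.20×10⁻³ m².
C = κε₀A/d = 10.0 × 8.85×10⁻¹² × 1.20×10⁻³ / 1.64×10⁻⁴ = 6.48×10⁻¹⁰ F.
Q = CV = 6.48×10⁻¹⁰ × 944 = 6.11×10⁻⁷ C.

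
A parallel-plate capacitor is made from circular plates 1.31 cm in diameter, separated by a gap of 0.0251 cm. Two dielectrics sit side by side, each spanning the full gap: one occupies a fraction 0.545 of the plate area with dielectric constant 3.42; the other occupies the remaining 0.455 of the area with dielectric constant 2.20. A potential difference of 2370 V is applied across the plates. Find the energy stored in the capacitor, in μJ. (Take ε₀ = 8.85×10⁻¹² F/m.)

A = π(1.31/2 cm)² = 1.35×10⁻⁴ m².
Side-by-side slabs ⇒ two capacitors in parallel, each spanning the full gap.
C₁ = κ₁ε₀A₁/d = 3.42 × 8.85×10⁻¹² × 7.35×10⁻⁵ / 2.51×10⁻⁴ = 8.86×10⁻¹² F.
C₂ = κ₂ε₀A₂/d = 2.20 × 8.85×10⁻¹² × 6.13×10⁻⁵ / 2.51×10⁻⁴ = 4.76×10⁻¹² F.
C = C₁ + C₂ = 1.36×10⁻¹¹ F.
U = ½CV² = ½ × 1.36×10⁻¹¹ × (2370)² = 3.82×10⁻⁵ J.

U ≈ 38.2 μJ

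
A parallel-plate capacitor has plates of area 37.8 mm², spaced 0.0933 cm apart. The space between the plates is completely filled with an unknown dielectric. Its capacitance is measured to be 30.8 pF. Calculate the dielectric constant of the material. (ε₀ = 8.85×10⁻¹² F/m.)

κ ≈ 85.9

A = 37.8 mm² = 3.78×10⁻⁵ m².
κ = Cd/(ε₀A) = 3.08×10⁻¹¹ × 9.33×10⁻⁴ / (8.85×10⁻¹² × 3.78×10⁻⁵) = 85.9.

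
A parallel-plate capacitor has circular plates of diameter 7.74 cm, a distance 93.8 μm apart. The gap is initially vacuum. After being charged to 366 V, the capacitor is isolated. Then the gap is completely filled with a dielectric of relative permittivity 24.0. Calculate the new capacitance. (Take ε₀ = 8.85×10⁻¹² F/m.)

A = π(7.74/2 cm)² = 4.71×10⁻³ m².
Initially C₁ = ε₀A/d = 8.85×10⁻¹² × 4.71×10⁻³ / 9.38×10⁻⁵ = 4.44×10⁻¹⁰ F.
C = κε₀A/d scales with κ, so C₂/C₁ = κ = 24.0.
C₂ = 24.0 × 4.44×10⁻¹⁰ = 1.07×10⁻⁸ F.

C ≈ 10.7 nF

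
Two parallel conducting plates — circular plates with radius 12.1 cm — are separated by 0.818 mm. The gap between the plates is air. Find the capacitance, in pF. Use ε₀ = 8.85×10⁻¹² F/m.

C ≈ 498 pF

A = π(12.1 cm)² = 4.60×10⁻² m².
C = ε₀A/d = 8.85×10⁻¹² × 4.60×10⁻² / 8.18×10⁻⁴ = 4.98×10⁻¹⁰ F.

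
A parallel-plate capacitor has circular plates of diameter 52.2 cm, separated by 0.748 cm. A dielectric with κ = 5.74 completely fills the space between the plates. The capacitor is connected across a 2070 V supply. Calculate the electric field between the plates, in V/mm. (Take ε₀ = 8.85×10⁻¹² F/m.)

E ≈ 277 V/mm

E = V/d = 2070 / 7.48×10⁻³ = 2.77×10⁵ V/m.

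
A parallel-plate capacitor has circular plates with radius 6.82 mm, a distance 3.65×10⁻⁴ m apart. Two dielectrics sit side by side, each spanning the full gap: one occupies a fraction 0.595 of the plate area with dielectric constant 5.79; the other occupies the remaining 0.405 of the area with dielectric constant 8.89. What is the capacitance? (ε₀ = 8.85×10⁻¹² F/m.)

25.0 pF

A = π(6.82 mm)² = 1.46×10⁻⁴ m².
Side-by-side slabs ⇒ two capacitors in parallel, each spanning the full gap.
C₁ = κ₁ε₀A₁/d = 5.79 × 8.85×10⁻¹² × 8.69×10⁻⁵ / 3.65×10⁻⁴ = 1.22×10⁻¹¹ F.
C₂ = κ₂ε₀A₂/d = 8.89 × 8.85×10⁻¹² × 5.92×10⁻⁵ / 3.65×10⁻⁴ = 1.28×10⁻¹¹ F.
C = C₁ + C₂ = 2.50×10⁻¹¹ F.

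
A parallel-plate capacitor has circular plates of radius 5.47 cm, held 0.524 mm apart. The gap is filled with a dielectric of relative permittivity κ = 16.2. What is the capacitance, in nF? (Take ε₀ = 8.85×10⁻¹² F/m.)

C ≈ 2.57 nF

A = π(5.47 cm)² = 9.40×10⁻³ m².
C = κε₀A/d = 16.2 × 8.85×10⁻¹² × 9.40×10⁻³ / 5.24×10⁻⁴ = 2.57×10⁻⁹ F.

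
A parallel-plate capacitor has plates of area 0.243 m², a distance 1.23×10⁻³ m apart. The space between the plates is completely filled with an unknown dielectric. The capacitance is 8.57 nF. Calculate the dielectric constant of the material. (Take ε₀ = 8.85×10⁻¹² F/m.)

κ = Cd/(ε₀A) = 8.57×10⁻⁹ × 1.23×10⁻³ / (8.85×10⁻¹² × 0.243) = 4.90.

4.90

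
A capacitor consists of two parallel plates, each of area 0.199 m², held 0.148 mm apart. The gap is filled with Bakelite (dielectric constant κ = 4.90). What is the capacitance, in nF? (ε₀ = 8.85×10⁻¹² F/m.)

C = κε₀A/d = 4.90 × 8.85×10⁻¹² × 0.199 / 1.48×10⁻⁴ = 5.83×10⁻⁸ F.

C ≈ 58.3 nF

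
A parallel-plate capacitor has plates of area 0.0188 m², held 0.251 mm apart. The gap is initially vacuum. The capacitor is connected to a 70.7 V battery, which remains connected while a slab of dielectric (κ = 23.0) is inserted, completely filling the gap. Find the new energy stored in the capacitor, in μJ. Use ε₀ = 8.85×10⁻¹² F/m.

Initially C₁ = ε₀A/d = 8.85×10⁻¹² × 1.88×10⁻² / 2.51×10⁻⁴ = 6.63×10⁻¹⁰ F.
U₁ = 1.66×10⁻⁶ J.
Battery connected ⇒ V is held fixed. C₂ = 23.0 C₁ and U = ½CV², so U₂/U₁ = C₂/C₁ = 23.0.
U₂ = 23.0 × 1.66×10⁻⁶ = 3.81×10⁻⁵ J.

38.1 μJ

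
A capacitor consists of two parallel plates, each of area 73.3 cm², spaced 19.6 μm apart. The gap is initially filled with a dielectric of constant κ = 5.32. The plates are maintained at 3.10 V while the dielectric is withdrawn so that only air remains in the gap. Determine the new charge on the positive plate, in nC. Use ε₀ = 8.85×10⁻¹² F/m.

10.3 nC

A = 73.3 cm² = 7.33×10⁻³ m².
Initially C₁ = κε₀A/d = 5.32 × 8.85×10⁻¹² × 7.33×10⁻³ / 1.96×10⁻⁵ = 1.76×10⁻⁸ F.
Q₁ = 5.46×10⁻⁸ C.
Battery connected ⇒ V is held fixed. C₂ = 0.188 C₁ and Q = CV, so Q₂/Q₁ = C₂/C₁ = 0.188.
Q₂ = 0.188 × 5.46×10⁻⁸ = 1.03×10⁻⁸ C.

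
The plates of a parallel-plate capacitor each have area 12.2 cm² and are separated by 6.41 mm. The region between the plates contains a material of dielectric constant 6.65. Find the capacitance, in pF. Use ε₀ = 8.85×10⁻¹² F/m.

A = 12.2 cm² = 1.22×10⁻³ m².
C = κε₀A/d = 6.65 × 8.85×10⁻¹² × 1.22×10⁻³ / 6.41×10⁻³ = 1.12×10⁻¹¹ F.

11.2 pF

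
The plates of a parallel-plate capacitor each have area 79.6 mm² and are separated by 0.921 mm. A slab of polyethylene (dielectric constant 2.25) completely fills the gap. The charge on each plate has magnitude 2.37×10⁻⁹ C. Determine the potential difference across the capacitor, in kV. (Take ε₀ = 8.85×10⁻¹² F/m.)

A = 79.6 mm² = 7.96×10⁻⁵ m².
C = κε₀A/d = 2.25 × 8.85×10⁻¹² × 7.96×10⁻⁵ / 9.21×10⁻⁴ = 1.72×10⁻¹² F.
V = Q/C = 2.37×10⁻⁹ / 1.72×10⁻¹² = 1.38×10³ V.

1.38 kV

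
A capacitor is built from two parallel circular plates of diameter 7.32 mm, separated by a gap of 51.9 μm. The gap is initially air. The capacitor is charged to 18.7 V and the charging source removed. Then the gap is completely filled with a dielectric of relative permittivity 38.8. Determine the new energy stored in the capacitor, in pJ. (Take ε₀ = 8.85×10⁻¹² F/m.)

32.3 pJ

A = π(7.32/2 mm)² = 4.21×10⁻⁵ m².
Initially C₁ = ε₀A/d = 8.85×10⁻¹² × 4.21×10⁻⁵ / 5.19×10⁻⁵ = 7.18×10⁻¹² F.
U₁ = 1.25×10⁻⁹ J.
Isolated ⇒ Q is held fixed. C₂ = 38.8 C₁ and U = Q²/(2C), so U₂/U₁ = C₁/C₂ = 0.0258.
U₂ = 0.0258 × 1.25×10⁻⁹ = 3.23×10⁻¹¹ J.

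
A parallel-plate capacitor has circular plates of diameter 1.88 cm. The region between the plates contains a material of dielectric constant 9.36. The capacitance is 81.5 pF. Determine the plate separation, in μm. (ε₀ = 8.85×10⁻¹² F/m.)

A = π(1.88/2 cm)² = 2.78×10⁻⁴ m².
d = κε₀A/C = 9.36 × 8.85×10⁻¹² × 2.78×10⁻⁴ / 8.15×10⁻¹¹ = 2.82×10⁻⁴ m.

d ≈ 282 μm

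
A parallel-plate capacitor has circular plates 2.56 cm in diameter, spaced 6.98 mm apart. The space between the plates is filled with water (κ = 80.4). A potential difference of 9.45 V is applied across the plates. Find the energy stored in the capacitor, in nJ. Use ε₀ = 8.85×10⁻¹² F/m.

A = π(2.56/2 cm)² = 5.15×10⁻⁴ m².
C = κε₀A/d = 80.4 × 8.85×10⁻¹² × 5.15×10⁻⁴ / 6.98×10⁻³ = 5.25×10⁻¹¹ F.
U = ½CV² = ½ × 5.25×10⁻¹¹ × (9.45)² = 2.34×10⁻⁹ J.

U ≈ 2.34 nJ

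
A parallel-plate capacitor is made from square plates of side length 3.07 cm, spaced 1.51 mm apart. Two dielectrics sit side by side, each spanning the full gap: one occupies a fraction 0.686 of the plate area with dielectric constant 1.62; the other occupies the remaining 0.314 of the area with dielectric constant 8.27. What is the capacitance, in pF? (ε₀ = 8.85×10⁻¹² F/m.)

C ≈ 20.5 pF

A = (3.07 cm)² = 9.42×10⁻⁴ m².
Side-by-side slabs ⇒ two capacitors in parallel, each spanning the full gap.
C₁ = κ₁ε₀A₁/d = 1.62 × 8.85×10⁻¹² × 6.47×10⁻⁴ / 1.51×10⁻³ = 6.14×10⁻¹² F.
C₂ = κ₂ε₀A₂/d = 8.27 × 8.85×10⁻¹² × 2.96×10⁻⁴ / 1.51×10⁻³ = 1.43×10⁻¹¹ F.
C = C₁ + C₂ = 2.05×10⁻¹¹ F.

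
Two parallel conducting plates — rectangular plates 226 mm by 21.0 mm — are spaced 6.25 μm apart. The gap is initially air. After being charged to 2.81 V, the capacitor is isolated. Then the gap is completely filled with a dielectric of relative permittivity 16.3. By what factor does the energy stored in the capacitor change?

Isolated ⇒ Q is held fixed.
C₂ = 16.3 C₁ and U = Q²/(2C), so U₂/U₁ = C₁/C₂ = 0.0613.

U₂/U₁ ≈ 0.0613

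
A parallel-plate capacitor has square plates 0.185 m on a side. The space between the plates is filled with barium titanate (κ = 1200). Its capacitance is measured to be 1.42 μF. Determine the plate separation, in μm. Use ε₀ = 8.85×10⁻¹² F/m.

A = (0.185 m)² = 3.42×10⁻² m².
d = κε₀A/C = 1200 × 8.85×10⁻¹² × 3.42×10⁻² / 1.42×10⁻⁶ = 2.56×10⁻⁴ m.

d ≈ 256 μm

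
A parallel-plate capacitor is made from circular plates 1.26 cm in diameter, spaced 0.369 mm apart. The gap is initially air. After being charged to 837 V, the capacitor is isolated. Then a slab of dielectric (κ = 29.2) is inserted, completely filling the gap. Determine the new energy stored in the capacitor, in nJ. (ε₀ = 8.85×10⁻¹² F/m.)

A = π(1.26/2 cm)² = 1.25×10⁻⁴ m².
Initially C₁ = ε₀A/d = 8.85×10⁻¹² × 1.25×10⁻⁴ / 3.69×10⁻⁴ = 2.99×10⁻¹² F.
U₁ = 1.05×10⁻⁶ J.
Isolated ⇒ Q is held fixed. C₂ = 29.2 C₁ and U = Q²/(2C), so U₂/U₁ = C₁/C₂ = 0.0342.
U₂ = 0.0342 × 1.05×10⁻⁶ = 3.59×10⁻⁸ J.

35.9 nJ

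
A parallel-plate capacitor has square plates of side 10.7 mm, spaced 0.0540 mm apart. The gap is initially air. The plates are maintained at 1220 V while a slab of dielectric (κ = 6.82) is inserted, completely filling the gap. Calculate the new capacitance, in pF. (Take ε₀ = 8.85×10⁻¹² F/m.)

C ≈ 128 pF

A = (10.7 mm)² = 1.14×10⁻⁴ m².
Initially C₁ = ε₀A/d = 8.85×10⁻¹² × 1.14×10⁻⁴ / 5.40×10⁻⁵ = 1.88×10⁻¹¹ F.
C = κε₀A/d scales with κ, so C₂/C₁ = κ = 6.82.
C₂ = 6.82 × 1.88×10⁻¹¹ = 1.28×10⁻¹⁰ F.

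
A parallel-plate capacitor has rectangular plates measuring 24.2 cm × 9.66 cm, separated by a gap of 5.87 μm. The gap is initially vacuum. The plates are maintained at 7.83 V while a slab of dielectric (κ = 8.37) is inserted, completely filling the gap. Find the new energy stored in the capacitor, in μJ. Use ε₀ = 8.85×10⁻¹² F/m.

A = 24.2 × 9.66 cm² = 2.34×10⁻² m².
Initially C₁ = ε₀A/d = 8.85×10⁻¹² × 2.34×10⁻² / 5.87×10⁻⁶ = 3.52×10⁻⁸ F.
U₁ = 1.08×10⁻⁶ J.
Battery connected ⇒ V is held fixed. C₂ = 8.37 C₁ and U = ½CV², so U₂/U₁ = C₂/C₁ = 8.37.
U₂ = 8.37 × 1.08×10⁻⁶ = 9.04×10⁻⁶ J.

9.04 μJ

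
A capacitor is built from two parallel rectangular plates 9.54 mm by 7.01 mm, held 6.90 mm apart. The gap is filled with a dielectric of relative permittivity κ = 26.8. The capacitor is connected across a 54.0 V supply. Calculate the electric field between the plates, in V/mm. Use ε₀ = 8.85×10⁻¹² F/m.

E ≈ 7.83 V/mm

E = V/d = 54.0 / 6.90×10⁻³ = 7.83×10³ V/m.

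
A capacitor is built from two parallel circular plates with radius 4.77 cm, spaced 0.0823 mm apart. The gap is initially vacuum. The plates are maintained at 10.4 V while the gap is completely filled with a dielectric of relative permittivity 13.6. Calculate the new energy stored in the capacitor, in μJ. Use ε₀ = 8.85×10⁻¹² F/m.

A = π(4.77 cm)² = 7.15×10⁻³ m².
Initially C₁ = ε₀A/d = 8.85×10⁻¹² × 7.15×10⁻³ / 8.23×10⁻⁵ = 7.69×10⁻¹⁰ F.
U₁ = 4.16×10⁻⁸ J.
Battery connected ⇒ V is held fixed. C₂ = 13.6 C₁ and U = ½CV², so U₂/U₁ = C₂/C₁ = 13.6.
U₂ = 13.6 × 4.16×10⁻⁸ = 5.65×10⁻⁷ J.

U ≈ 0.565 μJ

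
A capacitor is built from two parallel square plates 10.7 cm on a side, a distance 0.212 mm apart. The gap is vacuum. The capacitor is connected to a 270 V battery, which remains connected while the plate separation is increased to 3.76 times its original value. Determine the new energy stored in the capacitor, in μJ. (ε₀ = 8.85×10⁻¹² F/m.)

A = (10.7 cm)² = 1.14×10⁻² m².
Initially C₁ = ε₀A/d = 8.85×10⁻¹² × 1.14×10⁻² / 2.12×10⁻⁴ = 4.78×10⁻¹⁰ F.
U₁ = 1.74×10⁻⁵ J.
Battery connected ⇒ V is held fixed. C₂ = 0.266 C₁ and U = ½CV², so U₂/U₁ = C₂/C₁ = 0.266.
U₂ = 0.266 × 1.74×10⁻⁵ = 4.63×10⁻⁶ J.

4.63 μJ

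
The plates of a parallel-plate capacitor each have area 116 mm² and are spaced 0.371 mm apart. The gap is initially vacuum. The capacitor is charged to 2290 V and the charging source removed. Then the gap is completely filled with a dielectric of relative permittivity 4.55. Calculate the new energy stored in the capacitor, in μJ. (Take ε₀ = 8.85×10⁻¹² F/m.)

A = 116 mm² = 1.16×10⁻⁴ m².
Initially C₁ = ε₀A/d = 8.85×10⁻¹² × 1.16×10⁻⁴ / 3.71×10⁻⁴ = 2.77×10⁻¹² F.
U₁ = 7.26×10⁻⁶ J.
Isolated ⇒ Q is held fixed. C₂ = 4.55 C₁ and U = Q²/(2C), so U₂/U₁ = C₁/C₂ = 0.220.
U₂ = 0.220 × 7.26×10⁻⁶ = 1.59×10⁻⁶ J.

U ≈ 1.59 μJ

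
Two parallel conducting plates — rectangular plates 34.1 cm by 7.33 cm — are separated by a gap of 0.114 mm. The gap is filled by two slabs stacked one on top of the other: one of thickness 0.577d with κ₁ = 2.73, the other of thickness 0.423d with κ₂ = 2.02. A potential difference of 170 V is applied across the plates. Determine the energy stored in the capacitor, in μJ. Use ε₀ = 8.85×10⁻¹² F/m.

U ≈ 66.6 μJ

A = 34.1 × 7.33 cm² = 2.50×10⁻² m².
Stacked slabs ⇒ two capacitors in series, each with the full plate area.
C₁ = κ₁ε₀A/d₁ = 2.73 × 8.85×10⁻¹² × 2.50×10⁻² / 6.58×10⁻⁵ = 9.18×10⁻⁹ F.
C₂ = κ₂ε₀A/d₂ = 2.02 × 8.85×10⁻¹² × 2.50×10⁻² / 4.82×10⁻⁵ = 9.27×10⁻⁹ F.
C = (1/C₁ + 1/C₂)⁻¹ = 4.61×10⁻⁹ F.
U = ½CV² = ½ × 4.61×10⁻⁹ × (170)² = 6.66×10⁻⁵ J.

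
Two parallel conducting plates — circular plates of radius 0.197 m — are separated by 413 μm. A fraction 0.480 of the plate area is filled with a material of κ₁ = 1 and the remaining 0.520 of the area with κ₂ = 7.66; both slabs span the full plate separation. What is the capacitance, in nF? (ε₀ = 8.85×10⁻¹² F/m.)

A = π(0.197 m)² = 0.122 m².
Side-by-side slabs ⇒ two capacitors in parallel, each spanning the full gap.
C₁ = κ₁ε₀A₁/d = 1.00 × 8.85×10⁻¹² × 5.85×10⁻² / 4.13×10⁻⁴ = 1.25×10⁻⁹ F.
C₂ = κ₂ε₀A₂/d = 7.66 × 8.85×10⁻¹² × 6.34×10⁻² / 4.13×10⁻⁴ = 1.04×10⁻⁸ F.
C = C₁ + C₂ = 1.17×10⁻⁸ F.

11.7 nF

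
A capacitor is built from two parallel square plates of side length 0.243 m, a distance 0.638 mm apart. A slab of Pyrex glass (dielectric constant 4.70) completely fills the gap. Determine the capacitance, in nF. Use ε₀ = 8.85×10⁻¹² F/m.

C ≈ 3.85 nF

A = (0.243 m)² = 5.90×10⁻² m².
C = κε₀A/d = 4.70 × 8.85×10⁻¹² × 5.90×10⁻² / 6.38×10⁻⁴ = 3.85×10⁻⁹ F.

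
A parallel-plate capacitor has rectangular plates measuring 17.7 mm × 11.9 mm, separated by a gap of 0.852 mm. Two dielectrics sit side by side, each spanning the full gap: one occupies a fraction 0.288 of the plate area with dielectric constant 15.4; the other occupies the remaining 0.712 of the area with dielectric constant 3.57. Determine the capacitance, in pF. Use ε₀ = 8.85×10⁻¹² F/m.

A = 17.7 × 11.9 mm² = 2.11×10⁻⁴ m².
Side-by-side slabs ⇒ two capacitors in parallel, each spanning the full gap.
C₁ = κ₁ε₀A₁/d = 15.4 × 8.85×10⁻¹² × 6.07×10⁻⁵ / 8.52×10⁻⁴ = 9.70×10⁻¹² F.
C₂ = κ₂ε₀A₂/d = 3.57 × 8.85×10⁻¹² × 1.50×10⁻⁴ / 8.52×10⁻⁴ = 5.56×10⁻¹² F.
C = C₁ + C₂ = 1.53×10⁻¹¹ F.

C ≈ 15.3 pF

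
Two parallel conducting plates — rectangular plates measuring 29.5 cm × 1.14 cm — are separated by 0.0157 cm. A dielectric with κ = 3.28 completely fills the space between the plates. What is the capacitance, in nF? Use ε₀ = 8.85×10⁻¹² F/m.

C ≈ 0.622 nF

A = 29.5 × 1.14 cm² = 3.36×10⁻³ m².
C = κε₀A/d = 3.28 × 8.85×10⁻¹² × 3.36×10⁻³ / 1.57×10⁻⁴ = 6.22×10⁻¹⁰ F.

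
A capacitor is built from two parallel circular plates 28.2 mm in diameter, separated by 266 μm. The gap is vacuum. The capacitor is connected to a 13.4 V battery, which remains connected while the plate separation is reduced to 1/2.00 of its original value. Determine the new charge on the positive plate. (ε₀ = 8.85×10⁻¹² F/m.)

A = π(28.2/2 mm)² = 6.25×10⁻⁴ m².
Initially C₁ = ε₀A/d = 8.85×10⁻¹² × 6.25×10⁻⁴ / 2.66×10⁻⁴ = 2.08×10⁻¹¹ F.
Q₁ = 2.78×10⁻¹⁰ C.
Battery connected ⇒ V is held fixed. C₂ = 2.00 C₁ and Q = CV, so Q₂/Q₁ = C₂/C₁ = 2.00.
Q₂ = 2.00 × 2.78×10⁻¹⁰ = 5.57×10⁻¹⁰ C.

Q ≈ 0.557 nC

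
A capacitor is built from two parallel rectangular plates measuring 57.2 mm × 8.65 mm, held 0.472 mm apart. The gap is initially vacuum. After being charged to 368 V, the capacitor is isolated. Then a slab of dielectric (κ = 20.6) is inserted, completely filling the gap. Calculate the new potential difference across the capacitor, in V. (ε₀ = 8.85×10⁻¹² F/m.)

17.9 V

A = 57.2 × 8.65 mm² = 4.95×10⁻⁴ m².
Initially C₁ = ε₀A/d = 8.85×10⁻¹² × 4.95×10⁻⁴ / 4.72×10⁻⁴ = 9.28×10⁻¹² F.
V₁ = 3.68×10² V.
Isolated ⇒ Q is held fixed. C₂ = 20.6 C₁ and V = Q/C, so V₂/V₁ = C₁/C₂ = 0.0485.
V₂ = 0.0485 × 3.68×10² = 17.9 V.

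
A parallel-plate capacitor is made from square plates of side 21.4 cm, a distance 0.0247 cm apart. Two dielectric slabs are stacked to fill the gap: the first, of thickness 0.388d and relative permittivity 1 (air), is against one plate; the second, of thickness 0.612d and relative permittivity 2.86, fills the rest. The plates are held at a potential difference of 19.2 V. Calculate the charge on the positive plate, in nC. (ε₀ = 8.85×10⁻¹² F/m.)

A = (21.4 cm)² = 4.58×10⁻² m².
Stacked slabs ⇒ two capacitors in series, each with the full plate area.
C₁ = κ₁ε₀A/d₁ = 1.00 × 8.85×10⁻¹² × 4.58×10⁻² / 9.58×10⁻⁵ = 4.23×10⁻⁹ F.
C₂ = κ₂ε₀A/d₂ = 2.86 × 8.85×10⁻¹² × 4.58×10⁻² / 1.51×10⁻⁴ = 7.67×10⁻⁹ F.
C = (1/C₁ + 1/C₂)⁻¹ = 2.73×10⁻⁹ F.
Q = CV = 2.73×10⁻⁹ × 19.2 = 5.23×10⁻⁸ C.

52.3 nC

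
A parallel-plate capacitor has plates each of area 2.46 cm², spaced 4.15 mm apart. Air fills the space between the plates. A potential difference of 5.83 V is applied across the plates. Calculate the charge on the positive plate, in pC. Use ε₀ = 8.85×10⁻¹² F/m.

3.06 pC

A = 2.46 cm² = 2.46×10⁻⁴ m².
C = ε₀A/d = 8.85×10⁻¹² × 2.46×10⁻⁴ / 4.15×10⁻³ = 5.25×10⁻¹³ F.
Q = CV = 5.25×10⁻¹³ × 5.83 = 3.06×10⁻¹² C.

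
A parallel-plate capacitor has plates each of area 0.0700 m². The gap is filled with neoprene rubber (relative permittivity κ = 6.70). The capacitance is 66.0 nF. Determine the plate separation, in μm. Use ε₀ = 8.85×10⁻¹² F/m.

d ≈ 62.9 μm

d = κε₀A/C = 6.70 × 8.85×10⁻¹² × 7.00×10⁻² / 6.60×10⁻⁸ = 6.29×10⁻⁵ m.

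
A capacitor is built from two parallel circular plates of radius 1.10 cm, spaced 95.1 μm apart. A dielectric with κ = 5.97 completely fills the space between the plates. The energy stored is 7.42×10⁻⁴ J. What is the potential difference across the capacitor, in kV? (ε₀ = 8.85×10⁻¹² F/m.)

A = π(1.10 cm)² = 3.80×10⁻⁴ m².
C = κε₀A/d = 5.97 × 8.85×10⁻¹² × 3.80×10⁻⁴ / 9.51×10⁻⁵ = 2.11×10⁻¹⁰ F.
V = √(2U/C) = √(2 × 7.42×10⁻⁴ / 2.11×10⁻¹⁰) = 2.65×10³ V.

V ≈ 2.65 kV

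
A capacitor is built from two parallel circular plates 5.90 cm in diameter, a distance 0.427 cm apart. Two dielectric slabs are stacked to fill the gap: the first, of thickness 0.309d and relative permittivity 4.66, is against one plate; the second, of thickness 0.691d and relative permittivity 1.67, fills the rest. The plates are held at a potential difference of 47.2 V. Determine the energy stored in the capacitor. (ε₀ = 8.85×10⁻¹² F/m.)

A = π(5.90/2 cm)² = 2.73×10⁻³ m².
Stacked slabs ⇒ two capacitors in series, each with the full plate area.
C₁ = κ₁ε₀A/d₁ = 4.66 × 8.85×10⁻¹² × 2.73×10⁻³ / 1.32×10⁻³ = 8.55×10⁻¹¹ F.
C₂ = κ₂ε₀A/d₂ = 1.67 × 8.85×10⁻¹² × 2.73×10⁻³ / 2.95×10⁻³ = 1.37×10⁻¹¹ F.
C = (1/C₁ + 1/C₂)⁻¹ = 1.18×10⁻¹¹ F.
U = ½CV² = ½ × 1.18×10⁻¹¹ × (47.2)² = 1.31×10⁻⁸ J.

13.1 nJ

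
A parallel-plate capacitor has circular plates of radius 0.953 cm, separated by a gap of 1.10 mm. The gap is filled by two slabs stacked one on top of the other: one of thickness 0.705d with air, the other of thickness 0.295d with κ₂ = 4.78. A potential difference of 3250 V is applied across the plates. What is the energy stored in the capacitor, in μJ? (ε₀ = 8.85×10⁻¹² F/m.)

15.8 μJ

A = π(0.953 cm)² = 2.85×10⁻⁴ m².
Stacked slabs ⇒ two capacitors in series, each with the full plate area.
C₁ = κ₁ε₀A/d₁ = 1.00 × 8.85×10⁻¹² × 2.85×10⁻⁴ / 7.75×10⁻⁴ = 3.26×10⁻¹² F.
C₂ = κ₂ε₀A/d₂ = 4.78 × 8.85×10⁻¹² × 2.85×10⁻⁴ / 3.25×10⁻⁴ = 3.72×10⁻¹¹ F.
C = (1/C₁ + 1/C₂)⁻¹ = 2.99×10⁻¹² F.
U = ½CV² = ½ × 2.99×10⁻¹² × (3250)² = 1.58×10⁻⁵ J.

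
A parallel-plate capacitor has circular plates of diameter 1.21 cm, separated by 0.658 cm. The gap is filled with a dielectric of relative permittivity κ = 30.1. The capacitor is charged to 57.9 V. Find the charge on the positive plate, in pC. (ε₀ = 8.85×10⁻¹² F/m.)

270 pC

A = π(1.21/2 cm)² = 1.15×10⁻⁴ m².
C = κε₀A/d = 30.1 × 8.85×10⁻¹² × 1.15×10⁻⁴ / 6.58×10⁻³ = 4.66×10⁻¹² F.
Q = CV = 4.66×10⁻¹² × 57.9 = 2.70×10⁻¹⁰ C.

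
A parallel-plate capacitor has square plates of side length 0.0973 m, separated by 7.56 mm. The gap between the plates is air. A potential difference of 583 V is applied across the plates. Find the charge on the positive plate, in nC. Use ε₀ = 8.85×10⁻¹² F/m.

A = (0.0973 m)² = 9.47×10⁻³ m².
C = ε₀A/d = 8.85×10⁻¹² × 9.47×10⁻³ / 7.56×10⁻³ = 1.11×10⁻¹¹ F.
Q = CV = 1.11×10⁻¹¹ × 583 = 6.46×10⁻⁹ C.

6.46 nC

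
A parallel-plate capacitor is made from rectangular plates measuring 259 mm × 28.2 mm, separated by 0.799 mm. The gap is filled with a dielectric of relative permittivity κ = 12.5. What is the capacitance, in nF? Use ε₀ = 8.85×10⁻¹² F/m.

C ≈ 1.01 nF

A = 259 × 28.2 mm² = 7.30×10⁻³ m².
C = κε₀A/d = 12.5 × 8.85×10⁻¹² × 7.30×10⁻³ / 7.99×10⁻⁴ = 1.01×10⁻⁹ F.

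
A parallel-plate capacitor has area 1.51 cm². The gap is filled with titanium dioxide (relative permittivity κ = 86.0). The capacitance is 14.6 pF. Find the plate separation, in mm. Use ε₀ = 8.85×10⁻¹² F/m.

7.87 mm

A = 1.51 cm² = 1.51×10⁻⁴ m².
d = κε₀A/C = 86.0 × 8.85×10⁻¹² × 1.51×10⁻⁴ / 1.46×10⁻¹¹ = 7.87×10⁻³ m.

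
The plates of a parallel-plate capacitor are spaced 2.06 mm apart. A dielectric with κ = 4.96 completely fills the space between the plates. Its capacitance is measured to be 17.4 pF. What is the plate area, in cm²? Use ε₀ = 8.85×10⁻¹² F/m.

8.17 cm²

A = Cd/(κε₀) = 1.74×10⁻¹¹ × 2.06×10⁻³ / (4.96 × 8.85×10⁻¹²) = 8.17×10⁻⁴ m².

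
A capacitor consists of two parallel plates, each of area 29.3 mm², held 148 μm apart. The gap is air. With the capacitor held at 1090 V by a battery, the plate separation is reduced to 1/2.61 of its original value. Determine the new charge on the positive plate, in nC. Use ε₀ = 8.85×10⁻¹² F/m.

A = 29.3 mm² = 2.93×10⁻⁵ m².
Initially C₁ = ε₀A/d = 8.85×10⁻¹² × 2.93×10⁻⁵ / 1.48×10⁻⁴ = 1.75×10⁻¹² F.
Q₁ = 1.91×10⁻⁹ C.
Battery connected ⇒ V is held fixed. C₂ = 2.61 C₁ and Q = CV, so Q₂/Q₁ = C₂/C₁ = 2.61.
Q₂ = 2.61 × 1.91×10⁻⁹ = 4.98×10⁻⁹ C.

4.98 nC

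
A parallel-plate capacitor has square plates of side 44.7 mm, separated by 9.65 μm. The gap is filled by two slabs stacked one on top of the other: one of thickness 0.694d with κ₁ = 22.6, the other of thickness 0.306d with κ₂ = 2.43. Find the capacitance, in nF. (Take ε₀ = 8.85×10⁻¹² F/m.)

C ≈ 11.7 nF

A = (44.7 mm)² = 2.00×10⁻³ m².
Stacked slabs ⇒ two capacitors in series, each with the full plate area.
C₁ = κ₁ε₀A/d₁ = 22.6 × 8.85×10⁻¹² × 2.00×10⁻³ / 6.70×10⁻⁶ = 5.97×10⁻⁸ F.
C₂ = κ₂ε₀A/d₂ = 2.43 × 8.85×10⁻¹² × 2.00×10⁻³ / 2.95×10⁻⁶ = 1.46×10⁻⁸ F.
C = (1/C₁ + 1/C₂)⁻¹ = 1.17×10⁻⁸ F.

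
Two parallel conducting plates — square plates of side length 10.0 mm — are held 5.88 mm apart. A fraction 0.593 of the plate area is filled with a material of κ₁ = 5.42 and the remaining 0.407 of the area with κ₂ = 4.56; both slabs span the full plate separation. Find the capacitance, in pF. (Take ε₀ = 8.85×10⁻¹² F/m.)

A = (10.0 mm)² = 1.00×10⁻⁴ m².
Side-by-side slabs ⇒ two capacitors in parallel, each spanning the full gap.
C₁ = κ₁ε₀A₁/d = 5.42 × 8.85×10⁻¹² × 5.93×10⁻⁵ / 5.88×10⁻³ = 4.84×10⁻¹³ F.
C₂ = κ₂ε₀A₂/d = 4.56 × 8.85×10⁻¹² × 4.07×10⁻⁵ / 5.88×10⁻³ = 2.79×10⁻¹³ F.
C = C₁ + C₂ = 7.63×10⁻¹³ F.

C ≈ 0.763 pF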